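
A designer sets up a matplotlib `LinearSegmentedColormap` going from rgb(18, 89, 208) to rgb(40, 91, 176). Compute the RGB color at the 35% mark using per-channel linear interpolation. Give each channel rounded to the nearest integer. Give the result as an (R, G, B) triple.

(26, 90, 197)

35% corresponds to t = 0.35.
R = 18 + 0.35 × (40 − 18) = 18 + 0.35 × 22 = 25.7 → 26
G = 89 + 0.35 × (91 − 89) = 89 + 0.35 × 2 = 89.7 → 90
B = 208 + 0.35 × (176 − 208) = 208 + 0.35 × -32 = 196.8 → 197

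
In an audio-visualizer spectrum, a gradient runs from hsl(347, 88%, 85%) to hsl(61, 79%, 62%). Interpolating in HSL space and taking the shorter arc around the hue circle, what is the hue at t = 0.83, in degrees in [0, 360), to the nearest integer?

48

Hue: 61 − 347 = -286°, but |-286| > 180 so the shorter arc goes the other way: Δh = -286 + 360 = 74°.
H = 347 + 0.83 × (74) = 408.42 → 408 → 408 mod 360 = 48°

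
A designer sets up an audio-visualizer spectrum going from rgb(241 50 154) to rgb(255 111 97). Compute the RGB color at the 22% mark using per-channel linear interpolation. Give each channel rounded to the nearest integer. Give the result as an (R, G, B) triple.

(244, 63, 141)

22% corresponds to t = 0.22.
R = 241 + 0.22 × (255 − 241) = 241 + 0.22 × 14 = 244.08 → 244
G = 50 + 0.22 × (111 − 50) = 50 + 0.22 × 61 = 63.42 → 63
B = 154 + 0.22 × (97 − 154) = 154 + 0.22 × -57 = 141.46 → 141
So the blended color is (244, 63, 141), about #f43f8d.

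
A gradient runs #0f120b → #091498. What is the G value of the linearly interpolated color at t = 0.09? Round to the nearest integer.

G₁ = 18 (from #0f120b), G₂ = 20 (from #091498).
G = 18 + 0.09 × (20 − 18) = 18.18 → 18

18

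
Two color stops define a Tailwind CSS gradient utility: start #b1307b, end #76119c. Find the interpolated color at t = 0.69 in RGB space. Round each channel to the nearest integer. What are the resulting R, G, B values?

#b1307b → (177, 48, 123); #76119c → (118, 17, 156).
R = 177 + 0.69 × (118 − 177) = 177 + 0.69 × -59 = 136.29 → 136
G = 48 + 0.69 × (17 − 48) = 48 + 0.69 × -31 = 26.61 → 27
B = 123 + 0.69 × (156 − 123) = 123 + 0.69 × 33 = 145.77 → 146
So the blended color is (136, 27, 146), about #881b92.

(136, 27, 146)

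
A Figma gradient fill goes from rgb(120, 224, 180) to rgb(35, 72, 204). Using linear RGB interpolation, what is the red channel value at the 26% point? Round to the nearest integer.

R = 120 + 0.26 × (35 − 120) = 97.9 → 98

98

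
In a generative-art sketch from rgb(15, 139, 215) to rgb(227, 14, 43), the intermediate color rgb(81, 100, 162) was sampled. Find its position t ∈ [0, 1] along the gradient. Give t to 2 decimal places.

0.31

Invert the lerp on the R channel (largest span, 212): t = (81 − 15) / (227 − 15) = 66/212 = 0.31132.
Check on G: (100 − 139)/(14 − 139) = 0.312 ✓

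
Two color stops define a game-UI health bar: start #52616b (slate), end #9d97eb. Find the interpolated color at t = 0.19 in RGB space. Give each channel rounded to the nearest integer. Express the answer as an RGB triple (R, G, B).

#52616b → (82, 97, 107); #9d97eb → (157, 151, 235).
R = 82 + 0.19 × (157 − 82) = 82 + 0.19 × 75 = 96.25 → 96
G = 97 + 0.19 × (151 − 97) = 97 + 0.19 × 54 = 107.26 → 107
B = 107 + 0.19 × (235 − 107) = 107 + 0.19 × 128 = 131.32 → 131

(96, 107, 131)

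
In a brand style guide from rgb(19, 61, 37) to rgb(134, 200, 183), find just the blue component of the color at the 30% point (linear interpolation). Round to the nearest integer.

B = 37 + 0.3 × (183 − 37) = 80.8 → 81

81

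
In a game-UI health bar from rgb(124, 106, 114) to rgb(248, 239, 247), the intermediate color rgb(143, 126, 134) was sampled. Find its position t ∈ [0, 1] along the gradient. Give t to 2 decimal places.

0.15

Invert the lerp on the G channel (largest span, 133): t = (126 − 106) / (239 − 106) = 20/133 = 0.15038.
Check on R: (143 − 124)/(248 − 124) = 0.1532 ✓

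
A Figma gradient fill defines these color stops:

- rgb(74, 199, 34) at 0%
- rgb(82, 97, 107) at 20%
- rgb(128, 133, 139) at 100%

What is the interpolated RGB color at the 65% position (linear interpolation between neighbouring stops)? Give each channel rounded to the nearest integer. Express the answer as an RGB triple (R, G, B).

65% lies between the 20% and 100% stops, so the local fraction is t = (65 − 20)/(100 − 20) = 45/80 ≈ 0.5625.
R = 82 + 0.5625 × (128 − 82) = 107.875 → 108
G = 97 + 0.5625 × (133 − 97) = 117.25 → 117
B = 107 + 0.5625 × (139 − 107) = 125 → 125

(108, 117, 125)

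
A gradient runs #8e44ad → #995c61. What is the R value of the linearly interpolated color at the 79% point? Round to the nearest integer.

151

R₁ = 142 (from #8e44ad), R₂ = 153 (from #995c61).
R = 142 + 0.79 × (153 − 142) = 150.69 → 151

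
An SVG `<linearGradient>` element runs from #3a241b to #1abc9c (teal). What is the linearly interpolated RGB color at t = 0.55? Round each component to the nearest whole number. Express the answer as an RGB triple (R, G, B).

#3a241b → (58, 36, 27); #1abc9c → (26, 188, 156).
R = 58 + 0.55 × (26 − 58) = 58 + 0.55 × -32 = 40.4 → 40
G = 36 + 0.55 × (188 − 36) = 36 + 0.55 × 152 = 119.6 → 120
B = 27 + 0.55 × (156 − 27) = 27 + 0.55 × 129 = 97.95 → 98

(40, 120, 98)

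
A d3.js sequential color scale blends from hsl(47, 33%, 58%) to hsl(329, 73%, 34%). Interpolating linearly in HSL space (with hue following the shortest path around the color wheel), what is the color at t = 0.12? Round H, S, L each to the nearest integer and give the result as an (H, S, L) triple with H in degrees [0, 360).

Hue: 329 − 47 = 282°, but |282| > 180 so the shorter arc goes the other way: Δh = 282 − 360 = -78°.
H = 47 + 0.12 × (-78) = 37.64 → 38°
S = 33 + 0.12 × (73 − 33) = 37.8 → 38%
L = 58 + 0.12 × (34 − 58) = 55.12 → 55%

(38, 38, 55)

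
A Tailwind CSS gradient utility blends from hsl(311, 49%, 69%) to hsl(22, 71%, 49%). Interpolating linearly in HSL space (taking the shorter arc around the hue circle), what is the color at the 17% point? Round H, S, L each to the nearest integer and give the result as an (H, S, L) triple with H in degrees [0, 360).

Hue: 22 − 311 = -289°, but |-289| > 180 so the shorter arc goes the other way: Δh = -289 + 360 = 71°.
H = 311 + 0.17 × (71) = 323.07 → 323°
S = 49 + 0.17 × (71 − 49) = 52.74 → 53%
L = 69 + 0.17 × (49 − 69) = 65.6 → 66%

(323, 53, 66)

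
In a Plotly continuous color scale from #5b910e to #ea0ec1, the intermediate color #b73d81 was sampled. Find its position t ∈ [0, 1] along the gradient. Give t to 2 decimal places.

Invert the lerp on the B channel (largest span, 179): t = (129 − 14) / (193 − 14) = 115/179 = 0.64246.
Check on R: (183 − 91)/(234 − 91) = 0.6434 ✓

0.64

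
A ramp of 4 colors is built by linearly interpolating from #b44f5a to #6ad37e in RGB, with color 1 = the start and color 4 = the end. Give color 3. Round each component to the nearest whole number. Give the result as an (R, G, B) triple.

(131, 167, 114)

With 4 swatches and endpoints inclusive, swatch 3 sits at t = (3 − 1)/(4 − 1) = 2/3 ≈ 0.6667.
#b44f5a → (180, 79, 90); #6ad37e → (106, 211, 126).
R = 180 + 0.6667 × (106 − 180) = 130.664 → 131
G = 79 + 0.6667 × (211 − 79) = 167.004 → 167
B = 90 + 0.6667 × (126 − 90) = 114.001 → 114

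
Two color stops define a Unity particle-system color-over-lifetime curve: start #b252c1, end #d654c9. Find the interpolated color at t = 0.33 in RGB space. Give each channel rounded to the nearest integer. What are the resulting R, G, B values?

(190, 83, 196)

#b252c1 → (178, 82, 193); #d654c9 → (214, 84, 201).
R = 178 + 0.33 × (214 − 178) = 178 + 0.33 × 36 = 189.88 → 190
G = 82 + 0.33 × (84 − 82) = 82 + 0.33 × 2 = 82.66 → 83
B = 193 + 0.33 × (201 − 193) = 193 + 0.33 × 8 = 195.64 → 196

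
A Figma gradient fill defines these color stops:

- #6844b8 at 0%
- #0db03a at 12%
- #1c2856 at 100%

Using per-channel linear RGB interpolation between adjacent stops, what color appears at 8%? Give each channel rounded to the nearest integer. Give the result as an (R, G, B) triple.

(43, 140, 100)

8% lies between the 0% and 12% stops, so the local fraction is t = (8 − 0)/(12 − 0) = 8/12 ≈ 0.6667.
#6844b8 → (104, 68, 184); #0db03a → (13, 176, 58).
R = 104 + 0.6667 × (13 − 104) = 43.33 → 43
G = 68 + 0.6667 × (176 − 68) = 140.004 → 140
B = 184 + 0.6667 × (58 − 184) = 99.996 → 100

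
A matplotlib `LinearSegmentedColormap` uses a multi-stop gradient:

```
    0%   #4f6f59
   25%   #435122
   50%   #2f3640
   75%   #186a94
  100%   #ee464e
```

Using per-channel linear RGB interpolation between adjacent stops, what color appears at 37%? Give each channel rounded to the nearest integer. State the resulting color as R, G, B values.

37% lies between the 25% and 50% stops, so the local fraction is t = (37 − 25)/(50 − 25) = 12/25 ≈ 0.48.
#435122 → (67, 81, 34); #2f3640 → (47, 54, 64).
R = 67 + 0.48 × (47 − 67) = 57.4 → 57
G = 81 + 0.48 × (54 − 81) = 68.04 → 68
B = 34 + 0.48 × (64 − 34) = 48.4 → 48

(57, 68, 48)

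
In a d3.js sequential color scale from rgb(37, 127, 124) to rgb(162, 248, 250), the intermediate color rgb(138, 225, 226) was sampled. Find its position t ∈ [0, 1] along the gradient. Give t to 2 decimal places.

Invert the lerp on the B channel (largest span, 126): t = (226 − 124) / (250 − 124) = 102/126 = 0.80952.
Check on R: (138 − 37)/(162 − 37) = 0.808 ✓

0.81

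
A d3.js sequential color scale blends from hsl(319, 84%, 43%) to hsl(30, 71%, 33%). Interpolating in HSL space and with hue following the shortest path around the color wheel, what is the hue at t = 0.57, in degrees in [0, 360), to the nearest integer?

359

Hue: 30 − 319 = -289°, but |-289| > 180 so the shorter arc goes the other way: Δh = -289 + 360 = 71°.
H = 319 + 0.57 × (71) = 359.47 → 359°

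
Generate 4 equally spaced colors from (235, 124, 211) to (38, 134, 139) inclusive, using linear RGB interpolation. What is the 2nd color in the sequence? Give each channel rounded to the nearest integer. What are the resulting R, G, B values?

With 4 swatches and endpoints inclusive, swatch 2 sits at t = (2 − 1)/(4 − 1) = 1/3 ≈ 0.3333.
R = 235 + 0.3333 × (38 − 235) = 169.34 → 169
G = 124 + 0.3333 × (134 − 124) = 127.333 → 127
B = 211 + 0.3333 × (139 − 211) = 187.002 → 187

(169, 127, 187)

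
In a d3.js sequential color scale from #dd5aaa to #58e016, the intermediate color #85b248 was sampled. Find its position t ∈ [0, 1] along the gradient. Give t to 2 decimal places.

Invert the lerp on the B channel (largest span, 148): t = (72 − 170) / (22 − 170) = -98/-148 = 0.66216.
Check on R: (133 − 221)/(88 − 221) = 0.6617 ✓

0.66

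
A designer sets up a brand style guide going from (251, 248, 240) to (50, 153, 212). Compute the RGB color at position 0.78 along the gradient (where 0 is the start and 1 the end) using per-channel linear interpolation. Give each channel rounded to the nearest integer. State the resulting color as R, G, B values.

(94, 174, 218)

R = 251 + 0.78 × (50 − 251) = 251 + 0.78 × -201 = 94.22 → 94
G = 248 + 0.78 × (153 − 248) = 248 + 0.78 × -95 = 173.9 → 174
B = 240 + 0.78 × (212 − 240) = 240 + 0.78 × -28 = 218.16 → 218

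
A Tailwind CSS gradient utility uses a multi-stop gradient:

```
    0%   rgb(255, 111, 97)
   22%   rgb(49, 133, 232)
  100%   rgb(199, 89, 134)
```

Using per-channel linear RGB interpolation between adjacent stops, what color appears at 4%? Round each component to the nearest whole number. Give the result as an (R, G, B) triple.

(218, 115, 122)

4% lies between the 0% and 22% stops, so the local fraction is t = (4 − 0)/(22 − 0) = 4/22 ≈ 0.1818.
R = 255 + 0.1818 × (49 − 255) = 217.549 → 218
G = 111 + 0.1818 × (133 − 111) = 115 → 115
B = 97 + 0.1818 × (232 − 97) = 121.543 → 122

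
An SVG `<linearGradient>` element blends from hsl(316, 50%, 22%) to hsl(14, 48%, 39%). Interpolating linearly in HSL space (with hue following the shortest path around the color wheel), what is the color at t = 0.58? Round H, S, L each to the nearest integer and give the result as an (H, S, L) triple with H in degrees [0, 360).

(350, 49, 32)

Hue: 14 − 316 = -302°, but |-302| > 180 so the shorter arc goes the other way: Δh = -302 + 360 = 58°.
H = 316 + 0.58 × (58) = 349.64 → 350°
S = 50 + 0.58 × (48 − 50) = 48.84 → 49%
L = 22 + 0.58 × (39 − 22) = 31.86 → 32%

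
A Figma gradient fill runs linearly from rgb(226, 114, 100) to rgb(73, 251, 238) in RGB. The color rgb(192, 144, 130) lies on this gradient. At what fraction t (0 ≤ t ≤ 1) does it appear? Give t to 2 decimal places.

Invert the lerp on the R channel (largest span, 153): t = (192 − 226) / (73 − 226) = -34/-153 = 0.22222.
Check on G: (144 − 114)/(251 − 114) = 0.219 ✓

0.22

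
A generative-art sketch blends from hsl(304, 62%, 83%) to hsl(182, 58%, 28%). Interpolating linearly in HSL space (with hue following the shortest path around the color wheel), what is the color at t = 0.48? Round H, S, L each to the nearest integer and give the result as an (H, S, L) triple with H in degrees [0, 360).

Hue arc: Δh = 182 − 304 = -122° (|Δh| ≤ 180, already the shorter path).
H = 304 + 0.48 × (-122) = 245.44 → 245°
S = 62 + 0.48 × (58 − 62) = 60.08 → 60%
L = 83 + 0.48 × (28 − 83) = 56.6 → 57%

(245, 60, 57)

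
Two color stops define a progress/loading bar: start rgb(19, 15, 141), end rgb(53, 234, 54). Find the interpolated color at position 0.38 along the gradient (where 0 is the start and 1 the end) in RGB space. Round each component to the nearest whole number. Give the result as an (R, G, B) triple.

R = 19 + 0.38 × (53 − 19) = 19 + 0.38 × 34 = 31.92 → 32
G = 15 + 0.38 × (234 − 15) = 15 + 0.38 × 219 = 98.22 → 98
B = 141 + 0.38 × (54 − 141) = 141 + 0.38 × -87 = 107.94 → 108
So the blended color is (32, 98, 108), about #20626c.

(32, 98, 108)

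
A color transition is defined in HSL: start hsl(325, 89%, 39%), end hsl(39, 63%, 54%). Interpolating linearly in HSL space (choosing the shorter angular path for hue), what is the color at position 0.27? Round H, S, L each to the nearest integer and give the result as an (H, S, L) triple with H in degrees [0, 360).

Hue: 39 − 325 = -286°, but |-286| > 180 so the shorter arc goes the other way: Δh = -286 + 360 = 74°.
H = 325 + 0.27 × (74) = 344.98 → 345°
S = 89 + 0.27 × (63 − 89) = 81.98 → 82%
L = 39 + 0.27 × (54 − 39) = 43.05 → 43%

(345, 82, 43)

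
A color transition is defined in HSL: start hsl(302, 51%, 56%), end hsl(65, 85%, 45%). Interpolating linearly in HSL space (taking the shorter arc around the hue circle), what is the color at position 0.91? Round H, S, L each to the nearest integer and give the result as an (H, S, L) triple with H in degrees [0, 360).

(54, 82, 46)

Hue: 65 − 302 = -237°, but |-237| > 180 so the shorter arc goes the other way: Δh = -237 + 360 = 123°.
H = 302 + 0.91 × (123) = 413.93 → 414 → 414 mod 360 = 54°
S = 51 + 0.91 × (85 − 51) = 81.94 → 82%
L = 56 + 0.91 × (45 − 56) = 45.99 → 46%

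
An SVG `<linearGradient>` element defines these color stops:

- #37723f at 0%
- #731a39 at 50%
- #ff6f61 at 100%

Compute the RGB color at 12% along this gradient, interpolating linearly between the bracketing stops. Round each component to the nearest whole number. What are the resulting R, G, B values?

12% lies between the 0% and 50% stops, so the local fraction is t = (12 − 0)/(50 − 0) = 12/50 ≈ 0.24.
#37723f → (55, 114, 63); #731a39 → (115, 26, 57).
R = 55 + 0.24 × (115 − 55) = 69.4 → 69
G = 114 + 0.24 × (26 − 114) = 92.88 → 93
B = 63 + 0.24 × (57 − 63) = 61.56 → 62

(69, 93, 62)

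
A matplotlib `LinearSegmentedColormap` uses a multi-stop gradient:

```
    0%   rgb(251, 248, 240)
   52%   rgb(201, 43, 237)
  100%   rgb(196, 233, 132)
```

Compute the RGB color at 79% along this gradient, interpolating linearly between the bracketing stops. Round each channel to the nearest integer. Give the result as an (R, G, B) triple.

79% lies between the 52% and 100% stops, so the local fraction is t = (79 − 52)/(100 − 52) = 27/48 ≈ 0.5625.
R = 201 + 0.5625 × (196 − 201) = 198.188 → 198
G = 43 + 0.5625 × (233 − 43) = 149.875 → 150
B = 237 + 0.5625 × (132 − 237) = 177.938 → 178

(198, 150, 178)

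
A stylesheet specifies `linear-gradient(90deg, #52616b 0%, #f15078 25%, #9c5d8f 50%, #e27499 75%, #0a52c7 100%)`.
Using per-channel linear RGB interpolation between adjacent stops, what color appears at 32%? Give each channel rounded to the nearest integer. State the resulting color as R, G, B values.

32% lies between the 25% and 50% stops, so the local fraction is t = (32 − 25)/(50 − 25) = 7/25 ≈ 0.28.
#f15078 → (241, 80, 120); #9c5d8f → (156, 93, 143).
R = 241 + 0.28 × (156 − 241) = 217.2 → 217
G = 80 + 0.28 × (93 − 80) = 83.64 → 84
B = 120 + 0.28 × (143 − 120) = 126.44 → 126

(217, 84, 126)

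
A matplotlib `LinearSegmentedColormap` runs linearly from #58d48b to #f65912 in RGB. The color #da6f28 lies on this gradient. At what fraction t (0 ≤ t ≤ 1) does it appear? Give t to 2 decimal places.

Invert the lerp on the R channel (largest span, 158): t = (218 − 88) / (246 − 88) = 130/158 = 0.82278.
Check on G: (111 − 212)/(89 − 212) = 0.8211 ✓

0.82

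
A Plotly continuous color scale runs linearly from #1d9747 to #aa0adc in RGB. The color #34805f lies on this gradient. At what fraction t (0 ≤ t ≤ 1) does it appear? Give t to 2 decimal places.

Invert the lerp on the B channel (largest span, 149): t = (95 − 71) / (220 − 71) = 24/149 = 0.16107.
Check on R: (52 − 29)/(170 − 29) = 0.1631 ✓

0.16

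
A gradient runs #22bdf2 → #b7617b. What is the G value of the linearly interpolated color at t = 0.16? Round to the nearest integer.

174

G₁ = 189 (from #22bdf2), G₂ = 97 (from #b7617b).
G = 189 + 0.16 × (97 − 189) = 174.28 → 174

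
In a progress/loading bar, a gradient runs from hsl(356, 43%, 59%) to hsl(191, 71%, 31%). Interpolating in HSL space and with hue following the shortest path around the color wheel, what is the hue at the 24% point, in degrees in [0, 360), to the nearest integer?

Hue arc: Δh = 191 − 356 = -165° (|Δh| ≤ 180, already the shorter path).
H = 356 + 0.24 × (-165) = 316.4 → 316°

316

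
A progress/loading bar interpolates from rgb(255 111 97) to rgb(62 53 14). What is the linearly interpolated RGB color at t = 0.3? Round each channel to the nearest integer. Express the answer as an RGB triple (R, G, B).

(197, 94, 72)

R = 255 + 0.3 × (62 − 255) = 255 + 0.3 × -193 = 197.1 → 197
G = 111 + 0.3 × (53 − 111) = 111 + 0.3 × -58 = 93.6 → 94
B = 97 + 0.3 × (14 − 97) = 97 + 0.3 × -83 = 72.1 → 72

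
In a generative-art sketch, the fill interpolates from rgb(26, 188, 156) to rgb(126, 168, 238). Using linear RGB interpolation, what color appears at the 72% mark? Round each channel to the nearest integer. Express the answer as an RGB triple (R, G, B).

72% corresponds to t = 0.72.
R = 26 + 0.72 × (126 − 26) = 26 + 0.72 × 100 = 98 → 98
G = 188 + 0.72 × (168 − 188) = 188 + 0.72 × -20 = 173.6 → 174
B = 156 + 0.72 × (238 − 156) = 156 + 0.72 × 82 = 215.04 → 215

(98, 174, 215)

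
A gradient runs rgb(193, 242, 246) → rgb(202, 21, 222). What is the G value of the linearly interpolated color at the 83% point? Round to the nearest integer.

G = 242 + 0.83 × (21 − 242) = 58.57 → 59

59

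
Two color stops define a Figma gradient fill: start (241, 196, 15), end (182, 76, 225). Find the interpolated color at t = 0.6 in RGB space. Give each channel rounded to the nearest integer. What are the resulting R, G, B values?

(206, 124, 141)

R = 241 + 0.6 × (182 − 241) = 241 + 0.6 × -59 = 205.6 → 206
G = 196 + 0.6 × (76 − 196) = 196 + 0.6 × -120 = 124 → 124
B = 15 + 0.6 × (225 − 15) = 15 + 0.6 × 210 = 141 → 141
So the blended color is (206, 124, 141), about #ce7c8d.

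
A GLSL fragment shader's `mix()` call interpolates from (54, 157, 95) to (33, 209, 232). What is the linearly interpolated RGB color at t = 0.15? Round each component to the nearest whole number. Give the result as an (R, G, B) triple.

(51, 165, 116)

R = 54 + 0.15 × (33 − 54) = 54 + 0.15 × -21 = 50.85 → 51
G = 157 + 0.15 × (209 − 157) = 157 + 0.15 × 52 = 164.8 → 165
B = 95 + 0.15 × (232 − 95) = 95 + 0.15 × 137 = 115.55 → 116
So the blended color is (51, 165, 116), about #33a574.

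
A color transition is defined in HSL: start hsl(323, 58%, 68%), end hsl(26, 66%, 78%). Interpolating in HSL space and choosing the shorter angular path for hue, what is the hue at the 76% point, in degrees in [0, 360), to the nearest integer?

Hue: 26 − 323 = -297°, but |-297| > 180 so the shorter arc goes the other way: Δh = -297 + 360 = 63°.
H = 323 + 0.76 × (63) = 370.88 → 371 → 371 mod 360 = 11°

11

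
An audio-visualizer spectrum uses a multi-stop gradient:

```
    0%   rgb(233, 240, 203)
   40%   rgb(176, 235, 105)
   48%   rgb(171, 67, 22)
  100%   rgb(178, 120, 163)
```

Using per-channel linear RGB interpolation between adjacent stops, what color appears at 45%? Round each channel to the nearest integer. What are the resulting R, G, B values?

45% lies between the 40% and 48% stops, so the local fraction is t = (45 − 40)/(48 − 40) = 5/8 ≈ 0.625.
R = 176 + 0.625 × (171 − 176) = 172.875 → 173
G = 235 + 0.625 × (67 − 235) = 130 → 130
B = 105 + 0.625 × (22 − 105) = 53.125 → 53

(173, 130, 53)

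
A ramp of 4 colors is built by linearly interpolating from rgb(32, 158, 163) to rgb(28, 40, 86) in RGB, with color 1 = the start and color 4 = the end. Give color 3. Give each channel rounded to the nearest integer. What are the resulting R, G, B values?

(29, 79, 112)

With 4 swatches and endpoints inclusive, swatch 3 sits at t = (3 − 1)/(4 − 1) = 2/3 ≈ 0.6667.
R = 32 + 0.6667 × (28 − 32) = 29.333 → 29
G = 158 + 0.6667 × (40 − 158) = 79.329 → 79
B = 163 + 0.6667 × (86 − 163) = 111.664 → 112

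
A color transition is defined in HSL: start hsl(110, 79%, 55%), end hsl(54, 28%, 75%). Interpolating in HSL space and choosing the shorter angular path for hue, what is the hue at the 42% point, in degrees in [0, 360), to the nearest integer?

Hue arc: Δh = 54 − 110 = -56° (|Δh| ≤ 180, already the shorter path).
H = 110 + 0.42 × (-56) = 86.48 → 86°

86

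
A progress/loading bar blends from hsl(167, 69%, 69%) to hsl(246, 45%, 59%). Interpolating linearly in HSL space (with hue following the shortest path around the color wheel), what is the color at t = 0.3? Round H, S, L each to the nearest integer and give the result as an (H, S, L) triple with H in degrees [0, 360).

Hue arc: Δh = 246 − 167 = 79° (|Δh| ≤ 180, already the shorter path).
H = 167 + 0.3 × (79) = 190.7 → 191°
S = 69 + 0.3 × (45 − 69) = 61.8 → 62%
L = 69 + 0.3 × (59 − 69) = 66 → 66%

(191, 62, 66)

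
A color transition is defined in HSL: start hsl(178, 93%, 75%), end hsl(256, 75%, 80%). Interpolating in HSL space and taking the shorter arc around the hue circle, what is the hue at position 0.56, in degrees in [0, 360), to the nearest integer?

Hue arc: Δh = 256 − 178 = 78° (|Δh| ≤ 180, already the shorter path).
H = 178 + 0.56 × (78) = 221.68 → 222°

222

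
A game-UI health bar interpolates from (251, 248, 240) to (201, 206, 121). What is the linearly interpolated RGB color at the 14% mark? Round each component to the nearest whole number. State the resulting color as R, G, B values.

14% corresponds to t = 0.14.
R = 251 + 0.14 × (201 − 251) = 251 + 0.14 × -50 = 244 → 244
G = 248 + 0.14 × (206 − 248) = 248 + 0.14 × -42 = 242.12 → 242
B = 240 + 0.14 × (121 − 240) = 240 + 0.14 × -119 = 223.34 → 223

(244, 242, 223)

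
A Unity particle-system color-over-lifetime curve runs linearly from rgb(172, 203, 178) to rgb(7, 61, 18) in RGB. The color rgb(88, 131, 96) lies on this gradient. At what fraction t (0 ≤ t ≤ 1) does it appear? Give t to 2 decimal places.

0.51

Invert the lerp on the R channel (largest span, 165): t = (88 − 172) / (7 − 172) = -84/-165 = 0.50909.
Check on G: (131 − 203)/(61 − 203) = 0.507 ✓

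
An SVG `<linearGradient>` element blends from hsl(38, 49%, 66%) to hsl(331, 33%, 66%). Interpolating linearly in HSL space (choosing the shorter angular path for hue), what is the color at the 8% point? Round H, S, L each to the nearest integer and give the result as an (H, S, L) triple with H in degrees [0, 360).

Hue: 331 − 38 = 293°, but |293| > 180 so the shorter arc goes the other way: Δh = 293 − 360 = -67°.
H = 38 + 0.08 × (-67) = 32.64 → 33°
S = 49 + 0.08 × (33 − 49) = 47.72 → 48%
L = 66 + 0.08 × (66 − 66) = 66 → 66%

(33, 48, 66)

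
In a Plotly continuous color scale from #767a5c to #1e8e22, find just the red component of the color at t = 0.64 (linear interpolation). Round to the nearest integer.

R₁ = 118 (from #767a5c), R₂ = 30 (from #1e8e22).
R = 118 + 0.64 × (30 − 118) = 61.68 → 62

62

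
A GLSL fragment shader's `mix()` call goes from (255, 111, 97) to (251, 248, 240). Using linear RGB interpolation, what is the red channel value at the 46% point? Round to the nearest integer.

253

R = 255 + 0.46 × (251 − 255) = 253.16 → 253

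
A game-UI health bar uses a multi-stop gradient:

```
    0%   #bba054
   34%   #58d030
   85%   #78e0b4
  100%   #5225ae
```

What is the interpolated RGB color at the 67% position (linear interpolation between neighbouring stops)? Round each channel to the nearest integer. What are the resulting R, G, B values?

(109, 218, 133)

67% lies between the 34% and 85% stops, so the local fraction is t = (67 − 34)/(85 − 34) = 33/51 ≈ 0.6471.
#58d030 → (88, 208, 48); #78e0b4 → (120, 224, 180).
R = 88 + 0.6471 × (120 − 88) = 108.707 → 109
G = 208 + 0.6471 × (224 − 208) = 218.354 → 218
B = 48 + 0.6471 × (180 − 48) = 133.417 → 133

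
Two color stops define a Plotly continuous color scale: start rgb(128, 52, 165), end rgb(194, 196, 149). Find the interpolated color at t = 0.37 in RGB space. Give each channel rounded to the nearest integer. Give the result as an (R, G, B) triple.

(152, 105, 159)

R = 128 + 0.37 × (194 − 128) = 128 + 0.37 × 66 = 152.42 → 152
G = 52 + 0.37 × (196 − 52) = 52 + 0.37 × 144 = 105.28 → 105
B = 165 + 0.37 × (149 − 165) = 165 + 0.37 × -16 = 159.08 → 159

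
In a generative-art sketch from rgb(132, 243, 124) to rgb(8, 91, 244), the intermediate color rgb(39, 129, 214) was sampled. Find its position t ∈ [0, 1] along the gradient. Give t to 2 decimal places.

0.75

Invert the lerp on the G channel (largest span, 152): t = (129 − 243) / (91 − 243) = -114/-152 = 0.75.
Check on R: (39 − 132)/(8 − 132) = 0.75 ✓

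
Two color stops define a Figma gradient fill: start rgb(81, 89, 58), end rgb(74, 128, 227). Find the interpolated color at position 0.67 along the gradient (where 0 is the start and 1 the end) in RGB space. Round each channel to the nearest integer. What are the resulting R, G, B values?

(76, 115, 171)

R = 81 + 0.67 × (74 − 81) = 81 + 0.67 × -7 = 76.31 → 76
G = 89 + 0.67 × (128 − 89) = 89 + 0.67 × 39 = 115.13 → 115
B = 58 + 0.67 × (227 − 58) = 58 + 0.67 × 169 = 171.23 → 171
So the blended color is (76, 115, 171), about #4c73ab.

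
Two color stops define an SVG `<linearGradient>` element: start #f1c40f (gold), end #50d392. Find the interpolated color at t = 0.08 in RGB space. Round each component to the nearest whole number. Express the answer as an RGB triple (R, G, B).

#f1c40f → (241, 196, 15); #50d392 → (80, 211, 146).
R = 241 + 0.08 × (80 − 241) = 241 + 0.08 × -161 = 228.12 → 228
G = 196 + 0.08 × (211 − 196) = 196 + 0.08 × 15 = 197.2 → 197
B = 15 + 0.08 × (146 − 15) = 15 + 0.08 × 131 = 25.48 → 25

(228, 197, 25)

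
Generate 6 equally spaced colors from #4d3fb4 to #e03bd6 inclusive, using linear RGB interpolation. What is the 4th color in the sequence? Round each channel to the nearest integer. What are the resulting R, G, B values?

(165, 61, 200)

With 6 swatches and endpoints inclusive, swatch 4 sits at t = (4 − 1)/(6 − 1) = 3/5 ≈ 0.6.
#4d3fb4 → (77, 63, 180); #e03bd6 → (224, 59, 214).
R = 77 + 0.6 × (224 − 77) = 165.2 → 165
G = 63 + 0.6 × (59 − 63) = 60.6 → 61
B = 180 + 0.6 × (214 − 180) = 200.4 → 200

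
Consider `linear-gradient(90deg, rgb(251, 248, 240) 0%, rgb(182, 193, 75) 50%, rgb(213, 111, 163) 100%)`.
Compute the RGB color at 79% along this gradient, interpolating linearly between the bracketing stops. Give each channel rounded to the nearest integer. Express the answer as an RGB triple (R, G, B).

79% lies between the 50% and 100% stops, so the local fraction is t = (79 − 50)/(100 − 50) = 29/50 ≈ 0.58.
R = 182 + 0.58 × (213 − 182) = 199.98 → 200
G = 193 + 0.58 × (111 − 193) = 145.44 → 145
B = 75 + 0.58 × (163 − 75) = 126.04 → 126

(200, 145, 126)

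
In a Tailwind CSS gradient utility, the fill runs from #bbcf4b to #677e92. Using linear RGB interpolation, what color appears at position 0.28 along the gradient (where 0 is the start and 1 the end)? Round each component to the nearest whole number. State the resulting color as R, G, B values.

#bbcf4b → (187, 207, 75); #677e92 → (103, 126, 146).
R = 187 + 0.28 × (103 − 187) = 187 + 0.28 × -84 = 163.48 → 163
G = 207 + 0.28 × (126 − 207) = 207 + 0.28 × -81 = 184.32 → 184
B = 75 + 0.28 × (146 − 75) = 75 + 0.28 × 71 = 94.88 → 95

(163, 184, 95)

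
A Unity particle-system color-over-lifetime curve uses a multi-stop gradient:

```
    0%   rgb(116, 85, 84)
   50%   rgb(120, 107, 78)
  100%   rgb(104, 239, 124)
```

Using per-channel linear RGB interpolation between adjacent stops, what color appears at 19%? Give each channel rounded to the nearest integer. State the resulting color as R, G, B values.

(118, 93, 82)

19% lies between the 0% and 50% stops, so the local fraction is t = (19 − 0)/(50 − 0) = 19/50 ≈ 0.38.
R = 116 + 0.38 × (120 − 116) = 117.52 → 118
G = 85 + 0.38 × (107 − 85) = 93.36 → 93
B = 84 + 0.38 × (78 − 84) = 81.72 → 82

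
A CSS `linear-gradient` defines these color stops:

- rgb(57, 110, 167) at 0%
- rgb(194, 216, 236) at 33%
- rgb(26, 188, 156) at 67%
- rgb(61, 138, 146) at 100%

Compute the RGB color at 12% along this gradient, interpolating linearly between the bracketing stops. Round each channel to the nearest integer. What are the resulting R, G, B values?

12% lies between the 0% and 33% stops, so the local fraction is t = (12 − 0)/(33 − 0) = 12/33 ≈ 0.3636.
R = 57 + 0.3636 × (194 − 57) = 106.813 → 107
G = 110 + 0.3636 × (216 − 110) = 148.542 → 149
B = 167 + 0.3636 × (236 − 167) = 192.088 → 192

(107, 149, 192)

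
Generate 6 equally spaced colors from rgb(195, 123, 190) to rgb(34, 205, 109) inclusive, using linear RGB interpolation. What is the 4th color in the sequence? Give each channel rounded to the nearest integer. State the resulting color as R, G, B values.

(98, 172, 141)

With 6 swatches and endpoints inclusive, swatch 4 sits at t = (4 − 1)/(6 − 1) = 3/5 ≈ 0.6.
R = 195 + 0.6 × (34 − 195) = 98.4 → 98
G = 123 + 0.6 × (205 − 123) = 172.2 → 172
B = 190 + 0.6 × (109 − 190) = 141.4 → 141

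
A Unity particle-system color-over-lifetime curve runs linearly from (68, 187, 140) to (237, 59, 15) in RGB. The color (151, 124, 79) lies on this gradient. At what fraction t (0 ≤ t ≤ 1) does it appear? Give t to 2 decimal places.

Invert the lerp on the R channel (largest span, 169): t = (151 − 68) / (237 − 68) = 83/169 = 0.49112.
Check on G: (124 − 187)/(59 − 187) = 0.4922 ✓

0.49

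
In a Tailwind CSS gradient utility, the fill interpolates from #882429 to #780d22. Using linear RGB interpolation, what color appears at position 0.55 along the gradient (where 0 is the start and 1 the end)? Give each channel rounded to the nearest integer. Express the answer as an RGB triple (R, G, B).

#882429 → (136, 36, 41); #780d22 → (120, 13, 34).
R = 136 + 0.55 × (120 − 136) = 136 + 0.55 × -16 = 127.2 → 127
G = 36 + 0.55 × (13 − 36) = 36 + 0.55 × -23 = 23.35 → 23
B = 41 + 0.55 × (34 − 41) = 41 + 0.55 × -7 = 37.15 → 37

(127, 23, 37)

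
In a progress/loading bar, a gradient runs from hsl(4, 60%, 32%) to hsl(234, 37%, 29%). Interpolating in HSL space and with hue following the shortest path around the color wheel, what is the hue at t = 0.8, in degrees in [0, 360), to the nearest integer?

260

Hue: 234 − 4 = 230°, but |230| > 180 so the shorter arc goes the other way: Δh = 230 − 360 = -130°.
H = 4 + 0.8 × (-130) = -100 → -100 → -100 mod 360 = 260°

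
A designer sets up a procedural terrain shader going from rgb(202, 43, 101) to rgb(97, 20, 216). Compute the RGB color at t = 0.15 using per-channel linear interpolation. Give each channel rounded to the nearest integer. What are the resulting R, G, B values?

R = 202 + 0.15 × (97 − 202) = 202 + 0.15 × -105 = 186.25 → 186
G = 43 + 0.15 × (20 − 43) = 43 + 0.15 × -23 = 39.55 → 40
B = 101 + 0.15 × (216 − 101) = 101 + 0.15 × 115 = 118.25 → 118
So the blended color is (186, 40, 118), about #ba2876.

(186, 40, 118)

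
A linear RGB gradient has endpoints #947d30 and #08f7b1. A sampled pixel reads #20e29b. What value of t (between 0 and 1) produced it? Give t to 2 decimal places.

0.83

Invert the lerp on the R channel (largest span, 140): t = (32 − 148) / (8 − 148) = -116/-140 = 0.82857.
Check on G: (226 − 125)/(247 − 125) = 0.8279 ✓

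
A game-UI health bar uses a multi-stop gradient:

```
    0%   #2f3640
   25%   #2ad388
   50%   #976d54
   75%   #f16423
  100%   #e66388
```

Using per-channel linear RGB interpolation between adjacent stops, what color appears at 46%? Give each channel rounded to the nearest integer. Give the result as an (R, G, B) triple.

(134, 125, 92)

46% lies between the 25% and 50% stops, so the local fraction is t = (46 − 25)/(50 − 25) = 21/25 ≈ 0.84.
#2ad388 → (42, 211, 136); #976d54 → (151, 109, 84).
R = 42 + 0.84 × (151 − 42) = 133.56 → 134
G = 211 + 0.84 × (109 − 211) = 125.32 → 125
B = 136 + 0.84 × (84 − 136) = 92.32 → 92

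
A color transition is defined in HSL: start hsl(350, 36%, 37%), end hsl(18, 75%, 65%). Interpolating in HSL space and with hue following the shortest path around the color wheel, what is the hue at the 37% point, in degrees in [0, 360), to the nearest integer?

Hue: 18 − 350 = -332°, but |-332| > 180 so the shorter arc goes the other way: Δh = -332 + 360 = 28°.
H = 350 + 0.37 × (28) = 360.36 → 360 → 360 mod 360 = 0°

0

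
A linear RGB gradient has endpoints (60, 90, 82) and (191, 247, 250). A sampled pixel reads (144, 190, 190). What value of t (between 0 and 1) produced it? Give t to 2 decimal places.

0.64

Invert the lerp on the B channel (largest span, 168): t = (190 − 82) / (250 − 82) = 108/168 = 0.64286.
Check on R: (144 − 60)/(191 − 60) = 0.6412 ✓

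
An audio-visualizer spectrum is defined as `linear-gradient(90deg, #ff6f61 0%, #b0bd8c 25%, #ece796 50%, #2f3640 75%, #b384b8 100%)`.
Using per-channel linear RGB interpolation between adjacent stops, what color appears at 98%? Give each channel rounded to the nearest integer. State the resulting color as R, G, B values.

(168, 126, 174)

98% lies between the 75% and 100% stops, so the local fraction is t = (98 − 75)/(100 − 75) = 23/25 ≈ 0.92.
#2f3640 → (47, 54, 64); #b384b8 → (179, 132, 184).
R = 47 + 0.92 × (179 − 47) = 168.44 → 168
G = 54 + 0.92 × (132 − 54) = 125.76 → 126
B = 64 + 0.92 × (184 − 64) = 174.4 → 174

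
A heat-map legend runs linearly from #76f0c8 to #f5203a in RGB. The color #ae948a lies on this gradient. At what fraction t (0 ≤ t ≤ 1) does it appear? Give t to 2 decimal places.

Invert the lerp on the G channel (largest span, 208): t = (148 − 240) / (32 − 240) = -92/-208 = 0.44231.
Check on R: (174 − 118)/(245 − 118) = 0.4409 ✓

0.44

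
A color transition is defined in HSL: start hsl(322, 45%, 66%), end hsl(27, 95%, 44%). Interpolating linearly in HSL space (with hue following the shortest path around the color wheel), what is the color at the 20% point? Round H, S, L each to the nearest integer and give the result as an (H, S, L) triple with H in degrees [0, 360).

(335, 55, 62)

Hue: 27 − 322 = -295°, but |-295| > 180 so the shorter arc goes the other way: Δh = -295 + 360 = 65°.
H = 322 + 0.2 × (65) = 335 → 335°
S = 45 + 0.2 × (95 − 45) = 55 → 55%
L = 66 + 0.2 × (44 − 66) = 61.6 → 62%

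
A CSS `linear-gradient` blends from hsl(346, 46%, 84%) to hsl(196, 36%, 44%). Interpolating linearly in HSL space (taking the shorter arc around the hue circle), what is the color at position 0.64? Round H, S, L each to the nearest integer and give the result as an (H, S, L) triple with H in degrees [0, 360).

Hue arc: Δh = 196 − 346 = -150° (|Δh| ≤ 180, already the shorter path).
H = 346 + 0.64 × (-150) = 250 → 250°
S = 46 + 0.64 × (36 − 46) = 39.6 → 40%
L = 84 + 0.64 × (44 − 84) = 58.4 → 58%

(250, 40, 58)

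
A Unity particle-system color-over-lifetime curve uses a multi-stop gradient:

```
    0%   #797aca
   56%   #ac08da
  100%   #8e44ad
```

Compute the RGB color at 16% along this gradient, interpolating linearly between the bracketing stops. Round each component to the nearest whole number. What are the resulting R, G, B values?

16% lies between the 0% and 56% stops, so the local fraction is t = (16 − 0)/(56 − 0) = 16/56 ≈ 0.2857.
#797aca → (121, 122, 202); #ac08da → (172, 8, 218).
R = 121 + 0.2857 × (172 − 121) = 135.571 → 136
G = 122 + 0.2857 × (8 − 122) = 89.43 → 89
B = 202 + 0.2857 × (218 − 202) = 206.571 → 207

(136, 89, 207)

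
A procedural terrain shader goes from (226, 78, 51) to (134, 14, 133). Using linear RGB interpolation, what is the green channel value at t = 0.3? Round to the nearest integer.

G = 78 + 0.3 × (14 − 78) = 58.8 → 59

59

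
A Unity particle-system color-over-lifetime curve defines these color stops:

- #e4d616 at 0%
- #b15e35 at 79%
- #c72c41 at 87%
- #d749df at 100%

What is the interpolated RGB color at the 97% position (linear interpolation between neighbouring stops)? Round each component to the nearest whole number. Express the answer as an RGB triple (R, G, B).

97% lies between the 87% and 100% stops, so the local fraction is t = (97 − 87)/(100 − 87) = 10/13 ≈ 0.7692.
#c72c41 → (199, 44, 65); #d749df → (215, 73, 223).
R = 199 + 0.7692 × (215 − 199) = 211.307 → 211
G = 44 + 0.7692 × (73 − 44) = 66.307 → 66
B = 65 + 0.7692 × (223 − 65) = 186.534 → 187

(211, 66, 187)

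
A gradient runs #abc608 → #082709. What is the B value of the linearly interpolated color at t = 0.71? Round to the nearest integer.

B₁ = 8 (from #abc608), B₂ = 9 (from #082709).
B = 8 + 0.71 × (9 − 8) = 8.71 → 9

9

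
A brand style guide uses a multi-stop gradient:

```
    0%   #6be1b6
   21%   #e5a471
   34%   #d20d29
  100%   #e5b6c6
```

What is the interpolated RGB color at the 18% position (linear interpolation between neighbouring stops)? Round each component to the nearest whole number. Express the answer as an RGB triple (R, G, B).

18% lies between the 0% and 21% stops, so the local fraction is t = (18 − 0)/(21 − 0) = 18/21 ≈ 0.8571.
#6be1b6 → (107, 225, 182); #e5a471 → (229, 164, 113).
R = 107 + 0.8571 × (229 − 107) = 211.566 → 212
G = 225 + 0.8571 × (164 − 225) = 172.717 → 173
B = 182 + 0.8571 × (113 − 182) = 122.86 → 123

(212, 173, 123)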